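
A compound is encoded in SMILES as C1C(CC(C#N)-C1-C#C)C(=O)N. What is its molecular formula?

C9H10N2O

Heavy atoms from the SMILES: 9 C, 2 N, 1 O.
Implicit hydrogens by atom environment:
  4 × C: 1 H each → 4
  3 × C: no H
  2 × C: 2 H each → 4
  1 × N: 2 H
  1 × N: no H
  1 × O: no H
  Total hydrogens = 10.
Molecular formula: C9H10N2O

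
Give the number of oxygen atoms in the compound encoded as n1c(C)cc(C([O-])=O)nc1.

2

The symbol for oxygen appears 2 times in the SMILES.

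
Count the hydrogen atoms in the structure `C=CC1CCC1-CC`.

14

Hydrogens are implicit in SMILES; fill each atom to its normal valence:
  4 × C: 2 H each → 8
  3 × C: 1 H each → 3
  1 × C: 3 H
  Total hydrogens = 14.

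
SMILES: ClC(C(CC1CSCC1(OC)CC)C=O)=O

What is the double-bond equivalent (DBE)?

3

Molecular formula from the SMILES: C11H17ClO3S.
DoU = (2C + 2 + N − H − X)/2 = (2·11 + 2 + 0 − 17 − 1)/2 = 6/2 = 3.
(Structurally: 1 ring(s) + 2 π bond(s) = 3.)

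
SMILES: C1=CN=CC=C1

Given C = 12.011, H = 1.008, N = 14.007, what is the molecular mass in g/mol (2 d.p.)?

Molecular formula: C5H5N.
M = 5×12.011 + 5×1.008 + 1×14.007 = 79.10 g/mol.

79.10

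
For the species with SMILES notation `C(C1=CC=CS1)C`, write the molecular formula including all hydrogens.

C6H8S

Heavy atoms from the SMILES: 6 C, 1 S.
Implicit hydrogens by atom environment:
  3 × C (aromatic): 1 H each → 3
  1 × C: 3 H
  1 × C: 2 H
  1 × C (aromatic): no H
  1 × S (aromatic): no H
  Total hydrogens = 8.
Molecular formula: C6H8S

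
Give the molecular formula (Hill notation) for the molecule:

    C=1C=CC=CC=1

C6H6

Heavy atoms from the SMILES: 6 C.
Implicit hydrogens by atom environment:
  6 × C (aromatic): 1 H each → 6
  Total hydrogens = 6.
Molecular formula: C6H6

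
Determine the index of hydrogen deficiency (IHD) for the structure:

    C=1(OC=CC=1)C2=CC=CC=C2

Molecular formula from the SMILES: C10H8O.
DoU = (2C + 2 + N − H − X)/2 = (2·10 + 2 + 0 − 8 − 0)/2 = 14/2 = 7.
(Structurally: 2 ring(s) + 5 π bond(s) = 7.)

7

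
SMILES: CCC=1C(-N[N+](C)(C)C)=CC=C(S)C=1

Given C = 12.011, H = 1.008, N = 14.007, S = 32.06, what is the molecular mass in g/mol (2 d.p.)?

Molecular formula: C11H19N2S+.
M = 11×12.011 + 19×1.008 + 2×14.007 + 1×32.06 = 211.35 g/mol.

211.35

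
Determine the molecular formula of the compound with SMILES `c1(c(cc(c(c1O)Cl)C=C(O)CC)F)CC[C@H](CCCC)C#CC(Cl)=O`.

Heavy atoms from the SMILES: 20 C, 2 Cl, 1 F, 3 O.
Implicit hydrogens by atom environment:
  6 × C: 2 H each → 12
  5 × C (aromatic): no H
  4 × C: no H
  2 × C: 3 H each → 6
  2 × C: 1 H each → 2
  2 × Cl: no H
  2 × O: 1 H each → 2
  1 × C (aromatic): 1 H
  1 × F: no H
  1 × O: no H
  Total hydrogens = 23.
Molecular formula: C20H23Cl2FO3

C20H23Cl2FO3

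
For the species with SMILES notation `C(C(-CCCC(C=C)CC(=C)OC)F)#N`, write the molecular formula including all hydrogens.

Heavy atoms from the SMILES: 12 C, 1 F, 1 N, 1 O.
Implicit hydrogens by atom environment:
  6 × C: 2 H each → 12
  3 × C: 1 H each → 3
  2 × C: no H
  1 × C: 3 H
  1 × F: no H
  1 × N: no H
  1 × O: no H
  Total hydrogens = 18.
Molecular formula: C12H18FNO

C12H18FNO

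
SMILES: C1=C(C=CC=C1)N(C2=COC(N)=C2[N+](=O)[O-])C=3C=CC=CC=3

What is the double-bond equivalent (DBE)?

12

Molecular formula from the SMILES: C16H13N3O3.
DoU = (2C + 2 + N − H − X)/2 = (2·16 + 2 + 3 − 13 − 0)/2 = 24/2 = 12.
(Structurally: 3 ring(s) + 9 π bond(s) = 12.)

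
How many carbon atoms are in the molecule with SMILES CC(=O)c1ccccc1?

8

The symbol for carbon appears 8 times in the SMILES. Lowercase c denotes aromatic carbon and counts toward C.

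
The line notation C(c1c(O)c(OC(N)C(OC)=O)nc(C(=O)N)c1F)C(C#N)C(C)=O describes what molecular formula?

C14H15FN4O6

Heavy atoms from the SMILES: 14 C, 1 F, 4 N, 6 O.
Implicit hydrogens by atom environment:
  5 × C (aromatic): no H
  5 × O: no H
  4 × C: no H
  2 × C: 3 H each → 6
  2 × C: 1 H each → 2
  2 × N: 2 H each → 4
  1 × C: 2 H
  1 × F: no H
  1 × N (aromatic): no H
  1 × N: no H
  1 × O: 1 H
  Total hydrogens = 15.
Molecular formula: C14H15FN4O6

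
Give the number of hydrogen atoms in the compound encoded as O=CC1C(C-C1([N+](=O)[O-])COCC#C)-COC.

15

Hydrogens are implicit in SMILES; fill each atom to its normal valence:
  4 × C: 2 H each → 8
  4 × C: 1 H each → 4
  4 × O: no H
  2 × C: no H
  1 × C: 3 H
  1 × N (charge +1): no H
  1 × O (charge -1): no H
  Total hydrogens = 15.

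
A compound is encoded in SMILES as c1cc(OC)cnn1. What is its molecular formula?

C5H6N2O

Heavy atoms from the SMILES: 5 C, 2 N, 1 O.
Implicit hydrogens by atom environment:
  3 × C (aromatic): 1 H each → 3
  2 × N (aromatic): no H
  1 × C: 3 H
  1 × C (aromatic): no H
  1 × O: no H
  Total hydrogens = 6.
Molecular formula: C5H6N2O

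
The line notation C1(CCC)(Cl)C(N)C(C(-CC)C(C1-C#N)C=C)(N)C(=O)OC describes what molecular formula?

C16H26ClN3O2

Heavy atoms from the SMILES: 16 C, 1 Cl, 3 N, 2 O.
Implicit hydrogens by atom environment:
  5 × C: 1 H each → 5
  4 × C: 2 H each → 8
  4 × C: no H
  3 × C: 3 H each → 9
  2 × N: 2 H each → 4
  2 × O: no H
  1 × Cl: no H
  1 × N: no H
  Total hydrogens = 26.
Molecular formula: C16H26ClN3O2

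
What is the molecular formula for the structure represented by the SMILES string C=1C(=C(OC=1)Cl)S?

Heavy atoms from the SMILES: 4 C, 1 Cl, 1 O, 1 S.
Implicit hydrogens by atom environment:
  2 × C (aromatic): 1 H each → 2
  2 × C (aromatic): no H
  1 × Cl: no H
  1 × O (aromatic): no H
  1 × S: 1 H
  Total hydrogens = 3.
Molecular formula: C4H3ClOS

C4H3ClOS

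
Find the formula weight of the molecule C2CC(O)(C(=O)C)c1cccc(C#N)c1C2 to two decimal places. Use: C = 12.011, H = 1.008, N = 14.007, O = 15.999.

215.25

Molecular formula: C13H13NO2.
M = 13×12.011 + 13×1.008 + 1×14.007 + 2×15.999 = 215.25 g/mol.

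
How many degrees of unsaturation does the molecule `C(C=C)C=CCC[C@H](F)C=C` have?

3

Molecular formula from the SMILES: C10H15F.
DoU = (2C + 2 + N − H − X)/2 = (2·10 + 2 + 0 − 15 − 1)/2 = 6/2 = 3.
(Structurally: 0 ring(s) + 3 π bond(s) = 3.)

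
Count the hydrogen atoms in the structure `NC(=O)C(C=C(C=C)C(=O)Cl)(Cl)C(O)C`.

Hydrogens are implicit in SMILES; fill each atom to its normal valence:
  4 × C: no H
  3 × C: 1 H each → 3
  2 × Cl: no H
  2 × O: no H
  1 × C: 3 H
  1 × C: 2 H
  1 × N: 2 H
  1 × O: 1 H
  Total hydrogens = 11.

11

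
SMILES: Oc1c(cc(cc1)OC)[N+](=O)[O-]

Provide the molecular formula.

C7H7NO4

Heavy atoms from the SMILES: 7 C, 1 N, 4 O.
Implicit hydrogens by atom environment:
  3 × C (aromatic): 1 H each → 3
  3 × C (aromatic): no H
  2 × O: no H
  1 × C: 3 H
  1 × N (charge +1): no H
  1 × O: 1 H
  1 × O (charge -1): no H
  Total hydrogens = 7.
Molecular formula: C7H7NO4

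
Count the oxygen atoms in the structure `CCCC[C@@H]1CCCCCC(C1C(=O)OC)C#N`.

The symbol for oxygen appears 2 times in the SMILES.

2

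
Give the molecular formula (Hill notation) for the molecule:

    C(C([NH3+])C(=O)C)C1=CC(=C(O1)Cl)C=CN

Heavy atoms from the SMILES: 10 C, 1 Cl, 2 N, 2 O.
Implicit hydrogens by atom environment:
  3 × C: 1 H each → 3
  3 × C (aromatic): no H
  1 × C: 3 H
  1 × C: 2 H
  1 × C (aromatic): 1 H
  1 × C: no H
  1 × Cl: no H
  1 × N (charge +1): 3 H
  1 × N: 2 H
  1 × O (aromatic): no H
  1 × O: no H
  Total hydrogens = 14.
Net charge +1.
Molecular formula: C10H14ClN2O2+

C10H14ClN2O2+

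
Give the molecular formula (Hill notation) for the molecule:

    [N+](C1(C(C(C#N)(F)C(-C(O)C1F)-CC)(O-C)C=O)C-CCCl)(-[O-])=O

Heavy atoms from the SMILES: 14 C, 1 Cl, 2 F, 2 N, 5 O.
Implicit hydrogens by atom environment:
  4 × C: 2 H each → 8
  4 × C: 1 H each → 4
  4 × C: no H
  3 × O: no H
  2 × C: 3 H each → 6
  2 × F: no H
  1 × Cl: no H
  1 × N (charge +1): no H
  1 × N: no H
  1 × O: 1 H
  1 × O (charge -1): no H
  Total hydrogens = 19.
Molecular formula: C14H19ClF2N2O5

C14H19ClF2N2O5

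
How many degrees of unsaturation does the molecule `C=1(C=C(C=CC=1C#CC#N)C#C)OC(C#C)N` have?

12

Molecular formula from the SMILES: C14H8N2O.
DoU = (2C + 2 + N − H − X)/2 = (2·14 + 2 + 2 − 8 − 0)/2 = 24/2 = 12.
(Structurally: 1 ring(s) + 11 π bond(s) = 12.)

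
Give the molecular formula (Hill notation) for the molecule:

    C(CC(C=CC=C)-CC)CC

C11H20

Heavy atoms from the SMILES: 11 C.
Implicit hydrogens by atom environment:
  5 × C: 2 H each → 10
  4 × C: 1 H each → 4
  2 × C: 3 H each → 6
  Total hydrogens = 20.
Molecular formula: C11H20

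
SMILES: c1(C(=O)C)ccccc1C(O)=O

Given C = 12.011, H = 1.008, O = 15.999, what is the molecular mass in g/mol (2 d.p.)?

164.16

Molecular formula: C9H8O3.
M = 9×12.011 + 8×1.008 + 3×15.999 = 164.16 g/mol.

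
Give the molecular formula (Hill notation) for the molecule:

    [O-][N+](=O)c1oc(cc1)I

C4H2INO3

Heavy atoms from the SMILES: 4 C, 1 I, 1 N, 3 O.
Implicit hydrogens by atom environment:
  2 × C (aromatic): 1 H each → 2
  2 × C (aromatic): no H
  1 × I: no H
  1 × N (charge +1): no H
  1 × O (aromatic): no H
  1 × O: no H
  1 × O (charge -1): no H
  Total hydrogens = 2.
Molecular formula: C4H2INO3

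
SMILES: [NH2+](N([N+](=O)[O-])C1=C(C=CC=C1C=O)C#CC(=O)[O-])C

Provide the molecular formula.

C11H9N3O5

Heavy atoms from the SMILES: 11 C, 3 N, 5 O.
Implicit hydrogens by atom environment:
  3 × C (aromatic): 1 H each → 3
  3 × C (aromatic): no H
  3 × C: no H
  3 × O: no H
  2 × O (charge -1): no H
  1 × C: 3 H
  1 × C: 1 H
  1 × N (charge +1): 2 H
  1 × N: no H
  1 × N (charge +1): no H
  Total hydrogens = 9.
Molecular formula: C11H9N3O5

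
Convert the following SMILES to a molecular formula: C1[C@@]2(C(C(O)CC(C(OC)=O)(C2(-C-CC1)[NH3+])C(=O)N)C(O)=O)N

C14H24N3O6+

Heavy atoms from the SMILES: 14 C, 3 N, 6 O.
Implicit hydrogens by atom environment:
  6 × C: no H
  5 × C: 2 H each → 10
  4 × O: no H
  2 × C: 1 H each → 2
  2 × N: 2 H each → 4
  2 × O: 1 H each → 2
  1 × C: 3 H
  1 × N (charge +1): 3 H
  Total hydrogens = 24.
Net charge +1.
Molecular formula: C14H24N3O6+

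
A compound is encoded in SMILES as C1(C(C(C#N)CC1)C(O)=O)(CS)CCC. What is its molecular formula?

C11H17NO2S

Heavy atoms from the SMILES: 11 C, 1 N, 2 O, 1 S.
Implicit hydrogens by atom environment:
  5 × C: 2 H each → 10
  3 × C: no H
  2 × C: 1 H each → 2
  1 × C: 3 H
  1 × N: no H
  1 × O: 1 H
  1 × O: no H
  1 × S: 1 H
  Total hydrogens = 17.
Molecular formula: C11H17NO2S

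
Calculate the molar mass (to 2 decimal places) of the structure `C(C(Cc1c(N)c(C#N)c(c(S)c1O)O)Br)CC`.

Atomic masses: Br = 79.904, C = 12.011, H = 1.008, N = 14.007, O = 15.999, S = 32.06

331.23

Molecular formula: C12H15BrN2O2S.
M = 1×79.904 + 12×12.011 + 15×1.008 + 2×14.007 + 2×15.999 + 1×32.06 = 331.23 g/mol.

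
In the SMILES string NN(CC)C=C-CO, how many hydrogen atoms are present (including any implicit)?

12

Hydrogens are implicit in SMILES; fill each atom to its normal valence:
  2 × C: 2 H each → 4
  2 × C: 1 H each → 2
  1 × C: 3 H
  1 × N: 2 H
  1 × N: no H
  1 × O: 1 H
  Total hydrogens = 12.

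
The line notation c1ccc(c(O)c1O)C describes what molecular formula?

Heavy atoms from the SMILES: 7 C, 2 O.
Implicit hydrogens by atom environment:
  3 × C (aromatic): 1 H each → 3
  3 × C (aromatic): no H
  2 × O: 1 H each → 2
  1 × C: 3 H
  Total hydrogens = 8.
Molecular formula: C7H8O2

C7H8O2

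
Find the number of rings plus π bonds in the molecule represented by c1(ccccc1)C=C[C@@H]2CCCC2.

6

Molecular formula from the SMILES: C13H16.
DoU = (2C + 2 + N − H − X)/2 = (2·13 + 2 + 0 − 16 − 0)/2 = 12/2 = 6.
(Structurally: 2 ring(s) + 4 π bond(s) = 6.)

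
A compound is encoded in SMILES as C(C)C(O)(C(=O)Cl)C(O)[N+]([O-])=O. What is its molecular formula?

C5H8ClNO5

Heavy atoms from the SMILES: 5 C, 1 Cl, 1 N, 5 O.
Implicit hydrogens by atom environment:
  2 × C: no H
  2 × O: 1 H each → 2
  2 × O: no H
  1 × C: 3 H
  1 × C: 2 H
  1 × C: 1 H
  1 × Cl: no H
  1 × N (charge +1): no H
  1 × O (charge -1): no H
  Total hydrogens = 8.
Molecular formula: C5H8ClNO5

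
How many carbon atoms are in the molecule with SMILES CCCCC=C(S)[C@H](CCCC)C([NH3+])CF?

13

The symbol for carbon appears 13 times in the SMILES.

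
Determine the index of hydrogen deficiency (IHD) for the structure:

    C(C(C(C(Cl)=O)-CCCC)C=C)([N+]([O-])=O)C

Molecular formula from the SMILES: C11H18ClNO3.
DoU = (2C + 2 + N − H − X)/2 = (2·11 + 2 + 1 − 18 − 1)/2 = 6/2 = 3.
(Structurally: 0 ring(s) + 3 π bond(s) = 3.)

3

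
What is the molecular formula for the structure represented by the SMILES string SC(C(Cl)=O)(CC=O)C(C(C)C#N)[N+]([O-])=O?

Heavy atoms from the SMILES: 8 C, 1 Cl, 2 N, 4 O, 1 S.
Implicit hydrogens by atom environment:
  3 × C: 1 H each → 3
  3 × C: no H
  3 × O: no H
  1 × C: 3 H
  1 × C: 2 H
  1 × Cl: no H
  1 × N: no H
  1 × N (charge +1): no H
  1 × O (charge -1): no H
  1 × S: 1 H
  Total hydrogens = 9.
Molecular formula: C8H9ClN2O4S

C8H9ClN2O4S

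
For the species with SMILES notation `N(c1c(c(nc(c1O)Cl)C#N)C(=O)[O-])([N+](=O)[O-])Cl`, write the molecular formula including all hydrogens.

C7HCl2N4O5-

Heavy atoms from the SMILES: 7 C, 2 Cl, 4 N, 5 O.
Implicit hydrogens by atom environment:
  5 × C (aromatic): no H
  2 × C: no H
  2 × Cl: no H
  2 × N: no H
  2 × O: no H
  2 × O (charge -1): no H
  1 × N (aromatic): no H
  1 × N (charge +1): no H
  1 × O: 1 H
  Total hydrogens = 1.
Net charge -1.
Molecular formula: C7HCl2N4O5-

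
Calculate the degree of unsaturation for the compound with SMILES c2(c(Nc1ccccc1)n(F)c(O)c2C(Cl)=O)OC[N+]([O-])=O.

9

Molecular formula from the SMILES: C12H9ClFN3O5.
DoU = (2C + 2 + N − H − X)/2 = (2·12 + 2 + 3 − 9 − 2)/2 = 18/2 = 9.
(Structurally: 2 ring(s) + 7 π bond(s) = 9.)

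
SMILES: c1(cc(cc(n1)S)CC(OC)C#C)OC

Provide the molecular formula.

C11H13NO2S

Heavy atoms from the SMILES: 11 C, 1 N, 2 O, 1 S.
Implicit hydrogens by atom environment:
  3 × C (aromatic): no H
  2 × C: 3 H each → 6
  2 × C (aromatic): 1 H each → 2
  2 × C: 1 H each → 2
  2 × O: no H
  1 × C: 2 H
  1 × C: no H
  1 × N (aromatic): no H
  1 × S: 1 H
  Total hydrogens = 13.
Molecular formula: C11H13NO2S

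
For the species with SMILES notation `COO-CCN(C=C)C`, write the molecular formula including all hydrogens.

C6H13NO2

Heavy atoms from the SMILES: 6 C, 1 N, 2 O.
Implicit hydrogens by atom environment:
  3 × C: 2 H each → 6
  2 × C: 3 H each → 6
  2 × O: no H
  1 × C: 1 H
  1 × N: no H
  Total hydrogens = 13.
Molecular formula: C6H13NO2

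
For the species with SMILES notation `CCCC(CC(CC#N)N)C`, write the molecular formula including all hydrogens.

C9H18N2

Heavy atoms from the SMILES: 9 C, 2 N.
Implicit hydrogens by atom environment:
  4 × C: 2 H each → 8
  2 × C: 3 H each → 6
  2 × C: 1 H each → 2
  1 × C: no H
  1 × N: 2 H
  1 × N: no H
  Total hydrogens = 18.
Molecular formula: C9H18N2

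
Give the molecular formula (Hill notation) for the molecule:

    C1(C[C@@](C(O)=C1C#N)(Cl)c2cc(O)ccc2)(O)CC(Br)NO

C14H14BrClN2O4

Heavy atoms from the SMILES: 1 Br, 14 C, 1 Cl, 2 N, 4 O.
Implicit hydrogens by atom environment:
  5 × C: no H
  4 × C (aromatic): 1 H each → 4
  4 × O: 1 H each → 4
  2 × C: 2 H each → 4
  2 × C (aromatic): no H
  1 × Br: no H
  1 × C: 1 H
  1 × Cl: no H
  1 × N: 1 H
  1 × N: no H
  Total hydrogens = 14.
Molecular formula: C14H14BrClN2O4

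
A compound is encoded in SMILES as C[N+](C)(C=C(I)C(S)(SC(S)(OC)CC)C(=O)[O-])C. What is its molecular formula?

Heavy atoms from the SMILES: 11 C, 1 I, 1 N, 3 O, 3 S.
Implicit hydrogens by atom environment:
  5 × C: 3 H each → 15
  4 × C: no H
  2 × O: no H
  2 × S: 1 H each → 2
  1 × C: 2 H
  1 × C: 1 H
  1 × I: no H
  1 × N (charge +1): no H
  1 × O (charge -1): no H
  1 × S: no H
  Total hydrogens = 20.
Molecular formula: C11H20INO3S3

C11H20INO3S3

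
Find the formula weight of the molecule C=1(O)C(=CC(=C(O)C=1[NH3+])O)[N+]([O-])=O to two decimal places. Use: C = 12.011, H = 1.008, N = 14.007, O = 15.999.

187.13

Molecular formula: C6H7N2O5+.
M = 6×12.011 + 7×1.008 + 2×14.007 + 5×15.999 = 187.13 g/mol.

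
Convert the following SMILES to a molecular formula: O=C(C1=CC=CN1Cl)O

C5H4ClNO2

Heavy atoms from the SMILES: 5 C, 1 Cl, 1 N, 2 O.
Implicit hydrogens by atom environment:
  3 × C (aromatic): 1 H each → 3
  1 × C (aromatic): no H
  1 × C: no H
  1 × Cl: no H
  1 × N (aromatic): no H
  1 × O: 1 H
  1 × O: no H
  Total hydrogens = 4.
Molecular formula: C5H4ClNO2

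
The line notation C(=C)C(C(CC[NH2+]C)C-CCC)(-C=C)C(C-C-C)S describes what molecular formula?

Heavy atoms from the SMILES: 17 C, 1 N, 1 S.
Implicit hydrogens by atom environment:
  9 × C: 2 H each → 18
  4 × C: 1 H each → 4
  3 × C: 3 H each → 9
  1 × C: no H
  1 × N (charge +1): 2 H
  1 × S: 1 H
  Total hydrogens = 34.
Net charge +1.
Molecular formula: C17H34NS+

C17H34NS+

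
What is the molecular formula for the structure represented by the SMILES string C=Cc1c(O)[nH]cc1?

C6H7NO

Heavy atoms from the SMILES: 6 C, 1 N, 1 O.
Implicit hydrogens by atom environment:
  2 × C (aromatic): 1 H each → 2
  2 × C (aromatic): no H
  1 × C: 2 H
  1 × C: 1 H
  1 × N (aromatic): 1 H
  1 × O: 1 H
  Total hydrogens = 7.
Molecular formula: C6H7NO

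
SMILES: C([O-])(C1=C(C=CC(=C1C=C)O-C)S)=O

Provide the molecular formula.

Heavy atoms from the SMILES: 10 C, 3 O, 1 S.
Implicit hydrogens by atom environment:
  4 × C (aromatic): no H
  2 × C (aromatic): 1 H each → 2
  2 × O: no H
  1 × C: 3 H
  1 × C: 2 H
  1 × C: 1 H
  1 × C: no H
  1 × O (charge -1): no H
  1 × S: 1 H
  Total hydrogens = 9.
Net charge -1.
Molecular formula: C10H9O3S-

C10H9O3S-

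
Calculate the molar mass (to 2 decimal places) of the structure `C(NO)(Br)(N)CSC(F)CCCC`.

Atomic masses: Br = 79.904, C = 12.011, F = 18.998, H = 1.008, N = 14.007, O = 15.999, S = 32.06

Molecular formula: C7H16BrFN2OS.
M = 1×79.904 + 7×12.011 + 1×18.998 + 16×1.008 + 2×14.007 + 1×15.999 + 1×32.06 = 275.18 g/mol.

275.18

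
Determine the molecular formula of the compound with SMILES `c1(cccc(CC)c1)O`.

Heavy atoms from the SMILES: 8 C, 1 O.
Implicit hydrogens by atom environment:
  4 × C (aromatic): 1 H each → 4
  2 × C (aromatic): no H
  1 × C: 3 H
  1 × C: 2 H
  1 × O: 1 H
  Total hydrogens = 10.
Molecular formula: C8H10O

C8H10O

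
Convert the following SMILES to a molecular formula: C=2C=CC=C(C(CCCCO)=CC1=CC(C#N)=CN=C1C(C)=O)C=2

C20H20N2O2

Heavy atoms from the SMILES: 20 C, 2 N, 2 O.
Implicit hydrogens by atom environment:
  7 × C (aromatic): 1 H each → 7
  4 × C: 2 H each → 8
  4 × C (aromatic): no H
  3 × C: no H
  1 × C: 3 H
  1 × C: 1 H
  1 × N (aromatic): no H
  1 × N: no H
  1 × O: 1 H
  1 × O: no H
  Total hydrogens = 20.
Molecular formula: C20H20N2O2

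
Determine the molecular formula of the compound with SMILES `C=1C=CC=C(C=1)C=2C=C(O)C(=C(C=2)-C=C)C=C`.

Heavy atoms from the SMILES: 16 C, 1 O.
Implicit hydrogens by atom environment:
  7 × C (aromatic): 1 H each → 7
  5 × C (aromatic): no H
  2 × C: 2 H each → 4
  2 × C: 1 H each → 2
  1 × O: 1 H
  Total hydrogens = 14.
Molecular formula: C16H14O

C16H14O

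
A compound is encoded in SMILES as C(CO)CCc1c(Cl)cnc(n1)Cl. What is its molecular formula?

C8H10Cl2N2O

Heavy atoms from the SMILES: 8 C, 2 Cl, 2 N, 1 O.
Implicit hydrogens by atom environment:
  4 × C: 2 H each → 8
  3 × C (aromatic): no H
  2 × Cl: no H
  2 × N (aromatic): no H
  1 × C (aromatic): 1 H
  1 × O: 1 H
  Total hydrogens = 10.
Molecular formula: C8H10Cl2N2O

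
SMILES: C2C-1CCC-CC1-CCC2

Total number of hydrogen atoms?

18

Hydrogens are implicit in SMILES; fill each atom to its normal valence:
  8 × C: 2 H each → 16
  2 × C: 1 H each → 2
  Total hydrogens = 18.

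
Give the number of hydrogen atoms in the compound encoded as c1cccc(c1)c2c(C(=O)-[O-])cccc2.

Hydrogens are implicit in SMILES; fill each atom to its normal valence:
  9 × C (aromatic): 1 H each → 9
  3 × C (aromatic): no H
  1 × C: no H
  1 × O: no H
  1 × O (charge -1): no H
  Total hydrogens = 9.

9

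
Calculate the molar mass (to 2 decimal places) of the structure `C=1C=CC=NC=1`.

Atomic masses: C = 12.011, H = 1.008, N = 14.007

79.10

Molecular formula: C5H5N.
M = 5×12.011 + 5×1.008 + 1×14.007 = 79.10 g/mol.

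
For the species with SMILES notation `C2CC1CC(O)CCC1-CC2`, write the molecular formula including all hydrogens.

Heavy atoms from the SMILES: 10 C, 1 O.
Implicit hydrogens by atom environment:
  7 × C: 2 H each → 14
  3 × C: 1 H each → 3
  1 × O: 1 H
  Total hydrogens = 18.
Molecular formula: C10H18O

C10H18O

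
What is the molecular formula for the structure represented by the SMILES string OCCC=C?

Heavy atoms from the SMILES: 4 C, 1 O.
Implicit hydrogens by atom environment:
  3 × C: 2 H each → 6
  1 × C: 1 H
  1 × O: 1 H
  Total hydrogens = 8.
Molecular formula: C4H8O

C4H8O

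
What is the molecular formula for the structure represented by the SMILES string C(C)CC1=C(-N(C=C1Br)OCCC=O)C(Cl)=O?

Heavy atoms from the SMILES: 1 Br, 11 C, 1 Cl, 1 N, 3 O.
Implicit hydrogens by atom environment:
  4 × C: 2 H each → 8
  3 × C (aromatic): no H
  3 × O: no H
  1 × Br: no H
  1 × C: 3 H
  1 × C (aromatic): 1 H
  1 × C: 1 H
  1 × C: no H
  1 × Cl: no H
  1 × N (aromatic): no H
  Total hydrogens = 13.
Molecular formula: C11H13BrClNO3

C11H13BrClNO3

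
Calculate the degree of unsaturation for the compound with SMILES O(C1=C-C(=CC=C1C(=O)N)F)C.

5

Molecular formula from the SMILES: C8H8FNO2.
DoU = (2C + 2 + N − H − X)/2 = (2·8 + 2 + 1 − 8 − 1)/2 = 10/2 = 5.
(Structurally: 1 ring(s) + 4 π bond(s) = 5.)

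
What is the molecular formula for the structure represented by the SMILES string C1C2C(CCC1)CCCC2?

Heavy atoms from the SMILES: 10 C.
Implicit hydrogens by atom environment:
  8 × C: 2 H each → 16
  2 × C: 1 H each → 2
  Total hydrogens = 18.
Molecular formula: C10H18

C10H18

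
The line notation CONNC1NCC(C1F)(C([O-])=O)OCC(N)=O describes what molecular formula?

Heavy atoms from the SMILES: 8 C, 1 F, 4 N, 5 O.
Implicit hydrogens by atom environment:
  4 × O: no H
  3 × C: no H
  3 × N: 1 H each → 3
  2 × C: 2 H each → 4
  2 × C: 1 H each → 2
  1 × C: 3 H
  1 × F: no H
  1 × N: 2 H
  1 × O (charge -1): no H
  Total hydrogens = 14.
Net charge -1.
Molecular formula: C8H14FN4O5-

C8H14FN4O5-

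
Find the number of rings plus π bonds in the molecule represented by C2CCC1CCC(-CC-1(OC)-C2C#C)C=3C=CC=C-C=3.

8

Molecular formula from the SMILES: C19H24O.
DoU = (2C + 2 + N − H − X)/2 = (2·19 + 2 + 0 − 24 − 0)/2 = 16/2 = 8.
(Structurally: 3 ring(s) + 5 π bond(s) = 8.)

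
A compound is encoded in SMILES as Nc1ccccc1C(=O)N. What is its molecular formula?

C7H8N2O

Heavy atoms from the SMILES: 7 C, 2 N, 1 O.
Implicit hydrogens by atom environment:
  4 × C (aromatic): 1 H each → 4
  2 × C (aromatic): no H
  2 × N: 2 H each → 4
  1 × C: no H
  1 × O: no H
  Total hydrogens = 8.
Molecular formula: C7H8N2O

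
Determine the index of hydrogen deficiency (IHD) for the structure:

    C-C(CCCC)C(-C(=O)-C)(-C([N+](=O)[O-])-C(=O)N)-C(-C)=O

4

Molecular formula from the SMILES: C13H22N2O5.
DoU = (2C + 2 + N − H − X)/2 = (2·13 + 2 + 2 − 22 − 0)/2 = 8/2 = 4.
(Structurally: 0 ring(s) + 4 π bond(s) = 4.)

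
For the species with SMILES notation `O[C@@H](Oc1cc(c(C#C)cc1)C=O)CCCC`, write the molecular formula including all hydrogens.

Heavy atoms from the SMILES: 14 C, 3 O.
Implicit hydrogens by atom environment:
  3 × C: 2 H each → 6
  3 × C (aromatic): 1 H each → 3
  3 × C: 1 H each → 3
  3 × C (aromatic): no H
  2 × O: no H
  1 × C: 3 H
  1 × C: no H
  1 × O: 1 H
  Total hydrogens = 16.
Molecular formula: C14H16O3

C14H16O3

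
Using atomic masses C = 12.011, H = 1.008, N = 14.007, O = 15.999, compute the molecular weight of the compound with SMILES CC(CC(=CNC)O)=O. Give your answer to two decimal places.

Molecular formula: C6H11NO2.
M = 6×12.011 + 11×1.008 + 1×14.007 + 2×15.999 = 129.16 g/mol.

129.16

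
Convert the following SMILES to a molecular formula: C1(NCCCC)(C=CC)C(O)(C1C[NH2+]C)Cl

Heavy atoms from the SMILES: 12 C, 1 Cl, 2 N, 1 O.
Implicit hydrogens by atom environment:
  4 × C: 2 H each → 8
  3 × C: 3 H each → 9
  3 × C: 1 H each → 3
  2 × C: no H
  1 × Cl: no H
  1 × N (charge +1): 2 H
  1 × N: 1 H
  1 × O: 1 H
  Total hydrogens = 24.
Net charge +1.
Molecular formula: C12H24ClN2O+

C12H24ClN2O+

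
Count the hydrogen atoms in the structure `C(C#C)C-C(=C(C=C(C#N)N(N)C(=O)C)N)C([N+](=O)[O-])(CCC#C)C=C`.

Hydrogens are implicit in SMILES; fill each atom to its normal valence:
  8 × C: no H
  5 × C: 2 H each → 10
  4 × C: 1 H each → 4
  2 × N: 2 H each → 4
  2 × N: no H
  2 × O: no H
  1 × C: 3 H
  1 × N (charge +1): no H
  1 × O (charge -1): no H
  Total hydrogens = 21.

21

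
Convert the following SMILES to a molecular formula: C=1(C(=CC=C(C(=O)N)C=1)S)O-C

C8H9NO2S

Heavy atoms from the SMILES: 8 C, 1 N, 2 O, 1 S.
Implicit hydrogens by atom environment:
  3 × C (aromatic): 1 H each → 3
  3 × C (aromatic): no H
  2 × O: no H
  1 × C: 3 H
  1 × C: no H
  1 × N: 2 H
  1 × S: 1 H
  Total hydrogens = 9.
Molecular formula: C8H9NO2S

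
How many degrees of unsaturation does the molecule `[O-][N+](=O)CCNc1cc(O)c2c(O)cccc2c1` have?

Molecular formula from the SMILES: C12H12N2O4.
DoU = (2C + 2 + N − H − X)/2 = (2·12 + 2 + 2 − 12 − 0)/2 = 16/2 = 8.
(Structurally: 2 ring(s) + 6 π bond(s) = 8.)

8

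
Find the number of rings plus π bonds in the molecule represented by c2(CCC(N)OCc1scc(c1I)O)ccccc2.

Molecular formula from the SMILES: C14H16INO2S.
DoU = (2C + 2 + N − H − X)/2 = (2·14 + 2 + 1 − 16 − 1)/2 = 14/2 = 7.
(Structurally: 2 ring(s) + 5 π bond(s) = 7.)

7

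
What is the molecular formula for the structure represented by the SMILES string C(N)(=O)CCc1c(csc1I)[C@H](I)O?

Heavy atoms from the SMILES: 8 C, 2 I, 1 N, 2 O, 1 S.
Implicit hydrogens by atom environment:
  3 × C (aromatic): no H
  2 × C: 2 H each → 4
  2 × I: no H
  1 × C (aromatic): 1 H
  1 × C: 1 H
  1 × C: no H
  1 × N: 2 H
  1 × O: 1 H
  1 × O: no H
  1 × S (aromatic): no H
  Total hydrogens = 9.
Molecular formula: C8H9I2NO2S

C8H9I2NO2S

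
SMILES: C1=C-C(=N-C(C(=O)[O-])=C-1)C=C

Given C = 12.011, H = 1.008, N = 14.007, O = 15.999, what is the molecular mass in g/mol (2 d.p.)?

148.14

Molecular formula: C8H6NO2-.
M = 8×12.011 + 6×1.008 + 1×14.007 + 2×15.999 = 148.14 g/mol.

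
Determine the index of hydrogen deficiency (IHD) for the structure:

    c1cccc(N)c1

4

Molecular formula from the SMILES: C6H7N.
DoU = (2C + 2 + N − H − X)/2 = (2·6 + 2 + 1 − 7 − 0)/2 = 8/2 = 4.
(Structurally: 1 ring(s) + 3 π bond(s) = 4.)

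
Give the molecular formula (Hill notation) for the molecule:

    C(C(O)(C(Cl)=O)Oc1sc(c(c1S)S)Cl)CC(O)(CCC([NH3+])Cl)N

Heavy atoms from the SMILES: 12 C, 3 Cl, 2 N, 4 O, 3 S.
Implicit hydrogens by atom environment:
  4 × C: 2 H each → 8
  4 × C (aromatic): no H
  3 × C: no H
  3 × Cl: no H
  2 × O: 1 H each → 2
  2 × O: no H
  2 × S: 1 H each → 2
  1 × C: 1 H
  1 × N (charge +1): 3 H
  1 × N: 2 H
  1 × S (aromatic): no H
  Total hydrogens = 18.
Net charge +1.
Molecular formula: C12H18Cl3N2O4S3+

C12H18Cl3N2O4S3+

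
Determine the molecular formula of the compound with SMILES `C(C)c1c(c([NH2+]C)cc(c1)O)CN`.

Heavy atoms from the SMILES: 10 C, 2 N, 1 O.
Implicit hydrogens by atom environment:
  4 × C (aromatic): no H
  2 × C: 3 H each → 6
  2 × C: 2 H each → 4
  2 × C (aromatic): 1 H each → 2
  1 × N (charge +1): 2 H
  1 × N: 2 H
  1 × O: 1 H
  Total hydrogens = 17.
Net charge +1.
Molecular formula: C10H17N2O+

C10H17N2O+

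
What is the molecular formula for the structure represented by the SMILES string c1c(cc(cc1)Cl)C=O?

Heavy atoms from the SMILES: 7 C, 1 Cl, 1 O.
Implicit hydrogens by atom environment:
  4 × C (aromatic): 1 H each → 4
  2 × C (aromatic): no H
  1 × C: 1 H
  1 × Cl: no H
  1 × O: no H
  Total hydrogens = 5.
Molecular formula: C7H5ClO

C7H5ClO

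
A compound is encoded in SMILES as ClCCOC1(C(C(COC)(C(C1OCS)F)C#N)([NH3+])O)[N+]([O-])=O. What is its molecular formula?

Heavy atoms from the SMILES: 11 C, 1 Cl, 1 F, 3 N, 6 O, 1 S.
Implicit hydrogens by atom environment:
  4 × C: 2 H each → 8
  4 × C: no H
  4 × O: no H
  2 × C: 1 H each → 2
  1 × C: 3 H
  1 × Cl: no H
  1 × F: no H
  1 × N (charge +1): 3 H
  1 × N: no H
  1 × N (charge +1): no H
  1 × O: 1 H
  1 × O (charge -1): no H
  1 × S: 1 H
  Total hydrogens = 18.
Net charge +1.
Molecular formula: C11H18ClFN3O6S+

C11H18ClFN3O6S+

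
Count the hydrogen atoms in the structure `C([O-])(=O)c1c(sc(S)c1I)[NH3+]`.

4

Hydrogens are implicit in SMILES; fill each atom to its normal valence:
  4 × C (aromatic): no H
  1 × C: no H
  1 × I: no H
  1 × N (charge +1): 3 H
  1 × O: no H
  1 × O (charge -1): no H
  1 × S: 1 H
  1 × S (aromatic): no H
  Total hydrogens = 4.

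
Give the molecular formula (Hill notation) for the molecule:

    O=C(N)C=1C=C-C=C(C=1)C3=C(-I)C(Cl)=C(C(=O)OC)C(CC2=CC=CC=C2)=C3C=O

C23H17ClINO4

Heavy atoms from the SMILES: 23 C, 1 Cl, 1 I, 1 N, 4 O.
Implicit hydrogens by atom environment:
  9 × C (aromatic): 1 H each → 9
  9 × C (aromatic): no H
  4 × O: no H
  2 × C: no H
  1 × C: 3 H
  1 × C: 2 H
  1 × C: 1 H
  1 × Cl: no H
  1 × I: no H
  1 × N: 2 H
  Total hydrogens = 17.
Molecular formula: C23H17ClINO4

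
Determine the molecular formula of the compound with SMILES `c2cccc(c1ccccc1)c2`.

Heavy atoms from the SMILES: 12 C.
Implicit hydrogens by atom environment:
  10 × C (aromatic): 1 H each → 10
  2 × C (aromatic): no H
  Total hydrogens = 10.
Molecular formula: C12H10

C12H10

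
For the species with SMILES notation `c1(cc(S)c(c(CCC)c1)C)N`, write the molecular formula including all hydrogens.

C10H15NS

Heavy atoms from the SMILES: 10 C, 1 N, 1 S.
Implicit hydrogens by atom environment:
  4 × C (aromatic): no H
  2 × C: 3 H each → 6
  2 × C: 2 H each → 4
  2 × C (aromatic): 1 H each → 2
  1 × N: 2 H
  1 × S: 1 H
  Total hydrogens = 15.
Molecular formula: C10H15NS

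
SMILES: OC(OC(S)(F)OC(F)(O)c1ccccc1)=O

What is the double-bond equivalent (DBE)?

5

Molecular formula from the SMILES: C9H8F2O5S.
DoU = (2C + 2 + N − H − X)/2 = (2·9 + 2 + 0 − 8 − 2)/2 = 10/2 = 5.
(Structurally: 1 ring(s) + 4 π bond(s) = 5.)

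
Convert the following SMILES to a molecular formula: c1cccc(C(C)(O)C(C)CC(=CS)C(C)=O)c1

C15H20O2S

Heavy atoms from the SMILES: 15 C, 2 O, 1 S.
Implicit hydrogens by atom environment:
  5 × C (aromatic): 1 H each → 5
  3 × C: 3 H each → 9
  3 × C: no H
  2 × C: 1 H each → 2
  1 × C: 2 H
  1 × C (aromatic): no H
  1 × O: 1 H
  1 × O: no H
  1 × S: 1 H
  Total hydrogens = 20.
Molecular formula: C15H20O2S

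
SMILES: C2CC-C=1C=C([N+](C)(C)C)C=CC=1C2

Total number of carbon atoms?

13

The symbol for carbon appears 13 times in the SMILES.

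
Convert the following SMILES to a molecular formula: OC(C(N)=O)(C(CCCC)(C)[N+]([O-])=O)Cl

Heavy atoms from the SMILES: 8 C, 1 Cl, 2 N, 4 O.
Implicit hydrogens by atom environment:
  3 × C: 2 H each → 6
  3 × C: no H
  2 × C: 3 H each → 6
  2 × O: no H
  1 × Cl: no H
  1 × N: 2 H
  1 × N (charge +1): no H
  1 × O: 1 H
  1 × O (charge -1): no H
  Total hydrogens = 15.
Molecular formula: C8H15ClN2O4

C8H15ClN2O4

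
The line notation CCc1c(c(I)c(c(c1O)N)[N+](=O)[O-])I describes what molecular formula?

C8H8I2N2O3

Heavy atoms from the SMILES: 8 C, 2 I, 2 N, 3 O.
Implicit hydrogens by atom environment:
  6 × C (aromatic): no H
  2 × I: no H
  1 × C: 3 H
  1 × C: 2 H
  1 × N: 2 H
  1 × N (charge +1): no H
  1 × O: 1 H
  1 × O: no H
  1 × O (charge -1): no H
  Total hydrogens = 8.
Molecular formula: C8H8I2N2O3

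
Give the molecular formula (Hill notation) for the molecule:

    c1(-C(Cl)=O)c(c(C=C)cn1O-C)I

Heavy atoms from the SMILES: 8 C, 1 Cl, 1 I, 1 N, 2 O.
Implicit hydrogens by atom environment:
  3 × C (aromatic): no H
  2 × O: no H
  1 × C: 3 H
  1 × C: 2 H
  1 × C (aromatic): 1 H
  1 × C: 1 H
  1 × C: no H
  1 × Cl: no H
  1 × I: no H
  1 × N (aromatic): no H
  Total hydrogens = 7.
Molecular formula: C8H7ClINO2

C8H7ClINO2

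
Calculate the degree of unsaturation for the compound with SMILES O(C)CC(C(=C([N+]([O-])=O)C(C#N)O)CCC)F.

Molecular formula from the SMILES: C10H15FN2O4.
DoU = (2C + 2 + N − H − X)/2 = (2·10 + 2 + 2 − 15 − 1)/2 = 8/2 = 4.
(Structurally: 0 ring(s) + 4 π bond(s) = 4.)

4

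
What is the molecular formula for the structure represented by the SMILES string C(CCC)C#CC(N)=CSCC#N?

Heavy atoms from the SMILES: 10 C, 2 N, 1 S.
Implicit hydrogens by atom environment:
  4 × C: 2 H each → 8
  4 × C: no H
  1 × C: 3 H
  1 × C: 1 H
  1 × N: 2 H
  1 × N: no H
  1 × S: no H
  Total hydrogens = 14.
Molecular formula: C10H14N2S

C10H14N2S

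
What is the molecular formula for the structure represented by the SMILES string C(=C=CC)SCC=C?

Heavy atoms from the SMILES: 7 C, 1 S.
Implicit hydrogens by atom environment:
  3 × C: 1 H each → 3
  2 × C: 2 H each → 4
  1 × C: 3 H
  1 × C: no H
  1 × S: no H
  Total hydrogens = 10.
Molecular formula: C7H10S

C7H10S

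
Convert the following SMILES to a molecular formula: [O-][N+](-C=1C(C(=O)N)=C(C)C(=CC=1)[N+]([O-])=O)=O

Heavy atoms from the SMILES: 8 C, 3 N, 5 O.
Implicit hydrogens by atom environment:
  4 × C (aromatic): no H
  3 × O: no H
  2 × C (aromatic): 1 H each → 2
  2 × N (charge +1): no H
  2 × O (charge -1): no H
  1 × C: 3 H
  1 × C: no H
  1 × N: 2 H
  Total hydrogens = 7.
Molecular formula: C8H7N3O5

C8H7N3O5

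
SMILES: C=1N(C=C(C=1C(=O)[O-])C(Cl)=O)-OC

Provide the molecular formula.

C7H5ClNO4-

Heavy atoms from the SMILES: 7 C, 1 Cl, 1 N, 4 O.
Implicit hydrogens by atom environment:
  3 × O: no H
  2 × C (aromatic): 1 H each → 2
  2 × C (aromatic): no H
  2 × C: no H
  1 × C: 3 H
  1 × Cl: no H
  1 × N (aromatic): no H
  1 × O (charge -1): no H
  Total hydrogens = 5.
Net charge -1.
Molecular formula: C7H5ClNO4-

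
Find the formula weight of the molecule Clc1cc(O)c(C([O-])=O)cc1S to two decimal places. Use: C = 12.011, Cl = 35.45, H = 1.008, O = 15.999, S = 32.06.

203.62

Molecular formula: C7H4ClO3S-.
M = 7×12.011 + 1×35.45 + 4×1.008 + 3×15.999 + 1×32.06 = 203.62 g/mol.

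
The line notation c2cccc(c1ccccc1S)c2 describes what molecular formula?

Heavy atoms from the SMILES: 12 C, 1 S.
Implicit hydrogens by atom environment:
  9 × C (aromatic): 1 H each → 9
  3 × C (aromatic): no H
  1 × S: 1 H
  Total hydrogens = 10.
Molecular formula: C12H10S

C12H10S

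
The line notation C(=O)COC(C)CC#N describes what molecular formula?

Heavy atoms from the SMILES: 6 C, 1 N, 2 O.
Implicit hydrogens by atom environment:
  2 × C: 2 H each → 4
  2 × C: 1 H each → 2
  2 × O: no H
  1 × C: 3 H
  1 × C: no H
  1 × N: no H
  Total hydrogens = 9.
Molecular formula: C6H9NO2

C6H9NO2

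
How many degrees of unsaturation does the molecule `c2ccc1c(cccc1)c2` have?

Molecular formula from the SMILES: C10H8.
DoU = (2C + 2 + N − H − X)/2 = (2·10 + 2 + 0 − 8 − 0)/2 = 14/2 = 7.
(Structurally: 2 ring(s) + 5 π bond(s) = 7.)

7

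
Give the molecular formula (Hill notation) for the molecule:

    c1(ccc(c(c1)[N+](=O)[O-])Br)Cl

Heavy atoms from the SMILES: 1 Br, 6 C, 1 Cl, 1 N, 2 O.
Implicit hydrogens by atom environment:
  3 × C (aromatic): 1 H each → 3
  3 × C (aromatic): no H
  1 × Br: no H
  1 × Cl: no H
  1 × N (charge +1): no H
  1 × O: no H
  1 × O (charge -1): no H
  Total hydrogens = 3.
Molecular formula: C6H3BrClNO2

C6H3BrClNO2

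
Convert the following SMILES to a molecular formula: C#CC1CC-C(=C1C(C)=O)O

Heavy atoms from the SMILES: 9 C, 2 O.
Implicit hydrogens by atom environment:
  4 × C: no H
  2 × C: 2 H each → 4
  2 × C: 1 H each → 2
  1 × C: 3 H
  1 × O: 1 H
  1 × O: no H
  Total hydrogens = 10.
Molecular formula: C9H10O2

C9H10O2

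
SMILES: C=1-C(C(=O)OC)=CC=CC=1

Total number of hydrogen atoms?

Hydrogens are implicit in SMILES; fill each atom to its normal valence:
  5 × C (aromatic): 1 H each → 5
  2 × O: no H
  1 × C: 3 H
  1 × C (aromatic): no H
  1 × C: no H
  Total hydrogens = 8.

8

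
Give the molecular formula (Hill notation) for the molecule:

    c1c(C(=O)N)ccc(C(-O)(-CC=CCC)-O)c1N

C13H18N2O3

Heavy atoms from the SMILES: 13 C, 2 N, 3 O.
Implicit hydrogens by atom environment:
  3 × C (aromatic): 1 H each → 3
  3 × C (aromatic): no H
  2 × C: 2 H each → 4
  2 × C: 1 H each → 2
  2 × C: no H
  2 × N: 2 H each → 4
  2 × O: 1 H each → 2
  1 × C: 3 H
  1 × O: no H
  Total hydrogens = 18.
Molecular formula: C13H18N2O3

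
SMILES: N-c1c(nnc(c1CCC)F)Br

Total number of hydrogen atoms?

9

Hydrogens are implicit in SMILES; fill each atom to its normal valence:
  4 × C (aromatic): no H
  2 × C: 2 H each → 4
  2 × N (aromatic): no H
  1 × Br: no H
  1 × C: 3 H
  1 × F: no H
  1 × N: 2 H
  Total hydrogens = 9.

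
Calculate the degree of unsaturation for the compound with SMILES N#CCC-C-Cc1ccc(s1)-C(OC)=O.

Molecular formula from the SMILES: C11H13NO2S.
DoU = (2C + 2 + N − H − X)/2 = (2·11 + 2 + 1 − 13 − 0)/2 = 12/2 = 6.
(Structurally: 1 ring(s) + 5 π bond(s) = 6.)

6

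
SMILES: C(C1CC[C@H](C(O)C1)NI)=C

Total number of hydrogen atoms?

14

Hydrogens are implicit in SMILES; fill each atom to its normal valence:
  4 × C: 2 H each → 8
  4 × C: 1 H each → 4
  1 × I: no H
  1 × N: 1 H
  1 × O: 1 H
  Total hydrogens = 14.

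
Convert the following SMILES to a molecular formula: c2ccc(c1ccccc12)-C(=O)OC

Heavy atoms from the SMILES: 12 C, 2 O.
Implicit hydrogens by atom environment:
  7 × C (aromatic): 1 H each → 7
  3 × C (aromatic): no H
  2 × O: no H
  1 × C: 3 H
  1 × C: no H
  Total hydrogens = 10.
Molecular formula: C12H10O2

C12H10O2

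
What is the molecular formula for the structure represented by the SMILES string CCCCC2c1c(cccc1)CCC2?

C14H20

Heavy atoms from the SMILES: 14 C.
Implicit hydrogens by atom environment:
  6 × C: 2 H each → 12
  4 × C (aromatic): 1 H each → 4
  2 × C (aromatic): no H
  1 × C: 3 H
  1 × C: 1 H
  Total hydrogens = 20.
Molecular formula: C14H20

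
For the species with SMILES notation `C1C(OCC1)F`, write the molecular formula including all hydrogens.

C4H7FO

Heavy atoms from the SMILES: 4 C, 1 F, 1 O.
Implicit hydrogens by atom environment:
  3 × C: 2 H each → 6
  1 × C: 1 H
  1 × F: no H
  1 × O: no H
  Total hydrogens = 7.
Molecular formula: C4H7FO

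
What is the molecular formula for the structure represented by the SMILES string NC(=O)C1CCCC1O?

C6H11NO2

Heavy atoms from the SMILES: 6 C, 1 N, 2 O.
Implicit hydrogens by atom environment:
  3 × C: 2 H each → 6
  2 × C: 1 H each → 2
  1 × C: no H
  1 × N: 2 H
  1 × O: 1 H
  1 × O: no H
  Total hydrogens = 11.
Molecular formula: C6H11NO2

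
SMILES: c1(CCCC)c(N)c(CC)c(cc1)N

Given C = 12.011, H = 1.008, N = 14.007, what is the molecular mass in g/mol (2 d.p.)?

Molecular formula: C12H20N2.
M = 12×12.011 + 20×1.008 + 2×14.007 = 192.31 g/mol.

192.31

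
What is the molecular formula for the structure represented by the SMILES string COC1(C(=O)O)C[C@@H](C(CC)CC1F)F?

Heavy atoms from the SMILES: 10 C, 2 F, 3 O.
Implicit hydrogens by atom environment:
  3 × C: 2 H each → 6
  3 × C: 1 H each → 3
  2 × C: 3 H each → 6
  2 × C: no H
  2 × F: no H
  2 × O: no H
  1 × O: 1 H
  Total hydrogens = 16.
Molecular formula: C10H16F2O3

C10H16F2O3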